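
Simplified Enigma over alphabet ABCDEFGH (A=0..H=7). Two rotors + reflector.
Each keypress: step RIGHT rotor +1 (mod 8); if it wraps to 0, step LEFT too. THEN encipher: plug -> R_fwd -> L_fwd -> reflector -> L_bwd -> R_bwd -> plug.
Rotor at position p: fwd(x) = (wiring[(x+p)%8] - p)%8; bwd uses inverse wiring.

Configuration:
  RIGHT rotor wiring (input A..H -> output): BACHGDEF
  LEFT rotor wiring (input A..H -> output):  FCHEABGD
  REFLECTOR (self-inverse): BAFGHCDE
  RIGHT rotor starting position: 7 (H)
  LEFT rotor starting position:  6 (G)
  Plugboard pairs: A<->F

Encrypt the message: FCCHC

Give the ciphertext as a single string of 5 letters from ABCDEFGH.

Char 1 ('F'): step: R->0, L->7 (L advanced); F->plug->A->R->B->L->G->refl->D->L'->C->R'->C->plug->C
Char 2 ('C'): step: R->1, L=7; C->plug->C->R->G->L->C->refl->F->L'->E->R'->G->plug->G
Char 3 ('C'): step: R->2, L=7; C->plug->C->R->E->L->F->refl->C->L'->G->R'->H->plug->H
Char 4 ('H'): step: R->3, L=7; H->plug->H->R->H->L->H->refl->E->L'->A->R'->C->plug->C
Char 5 ('C'): step: R->4, L=7; C->plug->C->R->A->L->E->refl->H->L'->H->R'->B->plug->B

Answer: CGHCB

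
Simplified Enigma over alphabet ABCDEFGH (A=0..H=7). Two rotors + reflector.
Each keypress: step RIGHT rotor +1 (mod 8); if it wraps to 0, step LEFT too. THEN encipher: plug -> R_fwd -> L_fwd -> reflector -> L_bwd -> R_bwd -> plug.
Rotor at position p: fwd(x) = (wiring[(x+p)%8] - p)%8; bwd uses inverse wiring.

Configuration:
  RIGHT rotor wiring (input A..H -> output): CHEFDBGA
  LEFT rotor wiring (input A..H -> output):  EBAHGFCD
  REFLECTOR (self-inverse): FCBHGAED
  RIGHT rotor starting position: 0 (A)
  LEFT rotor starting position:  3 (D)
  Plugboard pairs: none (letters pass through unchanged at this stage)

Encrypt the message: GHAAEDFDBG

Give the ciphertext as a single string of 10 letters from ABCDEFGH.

Answer: CAEDDHHCGC

Derivation:
Char 1 ('G'): step: R->1, L=3; G->plug->G->R->H->L->F->refl->A->L'->E->R'->C->plug->C
Char 2 ('H'): step: R->2, L=3; H->plug->H->R->F->L->B->refl->C->L'->C->R'->A->plug->A
Char 3 ('A'): step: R->3, L=3; A->plug->A->R->C->L->C->refl->B->L'->F->R'->E->plug->E
Char 4 ('A'): step: R->4, L=3; A->plug->A->R->H->L->F->refl->A->L'->E->R'->D->plug->D
Char 5 ('E'): step: R->5, L=3; E->plug->E->R->C->L->C->refl->B->L'->F->R'->D->plug->D
Char 6 ('D'): step: R->6, L=3; D->plug->D->R->B->L->D->refl->H->L'->D->R'->H->plug->H
Char 7 ('F'): step: R->7, L=3; F->plug->F->R->E->L->A->refl->F->L'->H->R'->H->plug->H
Char 8 ('D'): step: R->0, L->4 (L advanced); D->plug->D->R->F->L->F->refl->A->L'->E->R'->C->plug->C
Char 9 ('B'): step: R->1, L=4; B->plug->B->R->D->L->H->refl->D->L'->H->R'->G->plug->G
Char 10 ('G'): step: R->2, L=4; G->plug->G->R->A->L->C->refl->B->L'->B->R'->C->plug->C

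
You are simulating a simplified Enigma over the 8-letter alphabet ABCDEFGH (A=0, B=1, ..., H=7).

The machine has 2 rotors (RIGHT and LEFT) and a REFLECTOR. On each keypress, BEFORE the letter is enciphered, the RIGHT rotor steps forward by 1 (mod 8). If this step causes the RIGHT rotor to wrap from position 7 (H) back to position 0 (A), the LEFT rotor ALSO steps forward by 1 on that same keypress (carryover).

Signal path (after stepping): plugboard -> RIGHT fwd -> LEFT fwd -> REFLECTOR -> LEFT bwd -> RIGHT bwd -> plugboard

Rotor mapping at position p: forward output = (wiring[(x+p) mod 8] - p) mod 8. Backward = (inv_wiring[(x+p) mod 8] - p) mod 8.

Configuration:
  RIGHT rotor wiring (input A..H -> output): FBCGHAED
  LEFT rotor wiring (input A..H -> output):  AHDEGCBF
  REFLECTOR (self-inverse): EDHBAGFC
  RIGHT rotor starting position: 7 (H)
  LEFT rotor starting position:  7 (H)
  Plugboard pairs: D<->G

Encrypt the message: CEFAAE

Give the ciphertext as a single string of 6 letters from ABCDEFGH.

Char 1 ('C'): step: R->0, L->0 (L advanced); C->plug->C->R->C->L->D->refl->B->L'->G->R'->D->plug->G
Char 2 ('E'): step: R->1, L=0; E->plug->E->R->H->L->F->refl->G->L'->E->R'->H->plug->H
Char 3 ('F'): step: R->2, L=0; F->plug->F->R->B->L->H->refl->C->L'->F->R'->C->plug->C
Char 4 ('A'): step: R->3, L=0; A->plug->A->R->D->L->E->refl->A->L'->A->R'->E->plug->E
Char 5 ('A'): step: R->4, L=0; A->plug->A->R->D->L->E->refl->A->L'->A->R'->C->plug->C
Char 6 ('E'): step: R->5, L=0; E->plug->E->R->E->L->G->refl->F->L'->H->R'->B->plug->B

Answer: GHCECB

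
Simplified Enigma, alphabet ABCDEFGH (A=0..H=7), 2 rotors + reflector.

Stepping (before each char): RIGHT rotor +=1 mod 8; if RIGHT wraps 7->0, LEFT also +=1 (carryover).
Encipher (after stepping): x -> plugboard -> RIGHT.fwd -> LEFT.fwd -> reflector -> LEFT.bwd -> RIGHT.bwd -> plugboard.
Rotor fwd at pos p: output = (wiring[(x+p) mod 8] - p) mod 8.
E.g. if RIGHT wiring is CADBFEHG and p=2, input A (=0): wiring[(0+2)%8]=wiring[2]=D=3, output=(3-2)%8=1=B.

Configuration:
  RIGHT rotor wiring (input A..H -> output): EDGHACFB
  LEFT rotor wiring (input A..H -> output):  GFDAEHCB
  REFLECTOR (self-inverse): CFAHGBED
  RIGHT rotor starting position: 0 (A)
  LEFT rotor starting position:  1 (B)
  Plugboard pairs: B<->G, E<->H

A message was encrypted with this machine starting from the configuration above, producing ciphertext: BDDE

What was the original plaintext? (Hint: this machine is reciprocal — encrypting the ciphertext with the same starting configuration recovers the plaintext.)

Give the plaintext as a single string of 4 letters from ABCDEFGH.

Char 1 ('B'): step: R->1, L=1; B->plug->G->R->A->L->E->refl->G->L'->E->R'->F->plug->F
Char 2 ('D'): step: R->2, L=1; D->plug->D->R->A->L->E->refl->G->L'->E->R'->A->plug->A
Char 3 ('D'): step: R->3, L=1; D->plug->D->R->C->L->H->refl->D->L'->D->R'->H->plug->E
Char 4 ('E'): step: R->4, L=1; E->plug->H->R->D->L->D->refl->H->L'->C->R'->G->plug->B

Answer: FAEB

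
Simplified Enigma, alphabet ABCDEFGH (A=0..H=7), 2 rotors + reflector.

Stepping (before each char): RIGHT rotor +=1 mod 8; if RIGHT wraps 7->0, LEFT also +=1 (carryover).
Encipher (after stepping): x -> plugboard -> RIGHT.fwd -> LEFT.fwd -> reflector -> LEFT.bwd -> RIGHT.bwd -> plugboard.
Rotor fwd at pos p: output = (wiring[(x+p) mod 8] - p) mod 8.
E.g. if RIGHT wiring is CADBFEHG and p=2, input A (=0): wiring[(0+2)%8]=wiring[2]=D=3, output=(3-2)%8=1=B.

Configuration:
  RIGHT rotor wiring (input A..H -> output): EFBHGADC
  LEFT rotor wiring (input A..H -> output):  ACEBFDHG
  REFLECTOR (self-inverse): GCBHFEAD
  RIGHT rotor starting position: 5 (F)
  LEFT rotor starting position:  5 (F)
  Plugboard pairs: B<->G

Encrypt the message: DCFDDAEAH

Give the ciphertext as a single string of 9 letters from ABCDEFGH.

Answer: BHHCGFADB

Derivation:
Char 1 ('D'): step: R->6, L=5; D->plug->D->R->H->L->A->refl->G->L'->A->R'->G->plug->B
Char 2 ('C'): step: R->7, L=5; C->plug->C->R->G->L->E->refl->F->L'->E->R'->H->plug->H
Char 3 ('F'): step: R->0, L->6 (L advanced); F->plug->F->R->A->L->B->refl->C->L'->C->R'->H->plug->H
Char 4 ('D'): step: R->1, L=6; D->plug->D->R->F->L->D->refl->H->L'->G->R'->C->plug->C
Char 5 ('D'): step: R->2, L=6; D->plug->D->R->G->L->H->refl->D->L'->F->R'->B->plug->G
Char 6 ('A'): step: R->3, L=6; A->plug->A->R->E->L->G->refl->A->L'->B->R'->F->plug->F
Char 7 ('E'): step: R->4, L=6; E->plug->E->R->A->L->B->refl->C->L'->C->R'->A->plug->A
Char 8 ('A'): step: R->5, L=6; A->plug->A->R->D->L->E->refl->F->L'->H->R'->D->plug->D
Char 9 ('H'): step: R->6, L=6; H->plug->H->R->C->L->C->refl->B->L'->A->R'->G->plug->B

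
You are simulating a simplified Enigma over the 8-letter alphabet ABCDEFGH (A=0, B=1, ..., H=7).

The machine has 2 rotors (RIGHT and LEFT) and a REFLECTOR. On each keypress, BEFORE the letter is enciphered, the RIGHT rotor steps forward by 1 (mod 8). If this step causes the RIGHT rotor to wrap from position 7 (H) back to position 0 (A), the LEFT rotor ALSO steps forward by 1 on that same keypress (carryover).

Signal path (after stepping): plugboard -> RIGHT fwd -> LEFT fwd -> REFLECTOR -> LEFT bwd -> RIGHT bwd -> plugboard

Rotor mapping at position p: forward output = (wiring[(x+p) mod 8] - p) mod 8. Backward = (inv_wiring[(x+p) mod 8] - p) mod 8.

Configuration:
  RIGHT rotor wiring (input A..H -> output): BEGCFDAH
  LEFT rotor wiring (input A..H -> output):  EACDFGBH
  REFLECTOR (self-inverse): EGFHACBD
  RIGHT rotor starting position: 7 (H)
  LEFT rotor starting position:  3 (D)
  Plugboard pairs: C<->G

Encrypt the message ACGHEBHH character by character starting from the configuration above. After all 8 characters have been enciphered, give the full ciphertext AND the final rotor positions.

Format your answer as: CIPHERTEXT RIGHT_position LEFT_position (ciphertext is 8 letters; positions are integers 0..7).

Char 1 ('A'): step: R->0, L->4 (L advanced); A->plug->A->R->B->L->C->refl->F->L'->C->R'->D->plug->D
Char 2 ('C'): step: R->1, L=4; C->plug->G->R->G->L->G->refl->B->L'->A->R'->H->plug->H
Char 3 ('G'): step: R->2, L=4; G->plug->C->R->D->L->D->refl->H->L'->H->R'->G->plug->C
Char 4 ('H'): step: R->3, L=4; H->plug->H->R->D->L->D->refl->H->L'->H->R'->A->plug->A
Char 5 ('E'): step: R->4, L=4; E->plug->E->R->F->L->E->refl->A->L'->E->R'->C->plug->G
Char 6 ('B'): step: R->5, L=4; B->plug->B->R->D->L->D->refl->H->L'->H->R'->E->plug->E
Char 7 ('H'): step: R->6, L=4; H->plug->H->R->F->L->E->refl->A->L'->E->R'->F->plug->F
Char 8 ('H'): step: R->7, L=4; H->plug->H->R->B->L->C->refl->F->L'->C->R'->B->plug->B
Final: ciphertext=DHCAGEFB, RIGHT=7, LEFT=4

Answer: DHCAGEFB 7 4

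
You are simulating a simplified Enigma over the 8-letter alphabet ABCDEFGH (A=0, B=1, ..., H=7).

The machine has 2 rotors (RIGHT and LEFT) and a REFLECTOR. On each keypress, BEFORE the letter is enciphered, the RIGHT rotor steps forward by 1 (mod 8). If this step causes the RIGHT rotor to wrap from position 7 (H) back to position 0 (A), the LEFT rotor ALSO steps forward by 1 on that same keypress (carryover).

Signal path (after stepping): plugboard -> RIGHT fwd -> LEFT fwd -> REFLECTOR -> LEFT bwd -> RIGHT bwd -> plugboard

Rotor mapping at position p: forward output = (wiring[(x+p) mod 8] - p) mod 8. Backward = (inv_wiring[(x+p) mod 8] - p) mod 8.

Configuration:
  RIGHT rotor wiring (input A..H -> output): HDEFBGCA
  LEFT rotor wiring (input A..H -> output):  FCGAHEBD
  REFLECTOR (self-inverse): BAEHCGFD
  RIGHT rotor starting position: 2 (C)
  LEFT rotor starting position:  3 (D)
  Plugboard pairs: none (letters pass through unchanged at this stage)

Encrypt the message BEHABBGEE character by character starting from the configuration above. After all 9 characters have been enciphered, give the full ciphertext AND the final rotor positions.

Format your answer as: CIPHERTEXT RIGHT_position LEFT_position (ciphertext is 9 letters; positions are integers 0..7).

Answer: DGDBHHHBA 3 4

Derivation:
Char 1 ('B'): step: R->3, L=3; B->plug->B->R->G->L->H->refl->D->L'->H->R'->D->plug->D
Char 2 ('E'): step: R->4, L=3; E->plug->E->R->D->L->G->refl->F->L'->A->R'->G->plug->G
Char 3 ('H'): step: R->5, L=3; H->plug->H->R->E->L->A->refl->B->L'->C->R'->D->plug->D
Char 4 ('A'): step: R->6, L=3; A->plug->A->R->E->L->A->refl->B->L'->C->R'->B->plug->B
Char 5 ('B'): step: R->7, L=3; B->plug->B->R->A->L->F->refl->G->L'->D->R'->H->plug->H
Char 6 ('B'): step: R->0, L->4 (L advanced); B->plug->B->R->D->L->H->refl->D->L'->A->R'->H->plug->H
Char 7 ('G'): step: R->1, L=4; G->plug->G->R->H->L->E->refl->C->L'->G->R'->H->plug->H
Char 8 ('E'): step: R->2, L=4; E->plug->E->R->A->L->D->refl->H->L'->D->R'->B->plug->B
Char 9 ('E'): step: R->3, L=4; E->plug->E->R->F->L->G->refl->F->L'->C->R'->A->plug->A
Final: ciphertext=DGDBHHHBA, RIGHT=3, LEFT=4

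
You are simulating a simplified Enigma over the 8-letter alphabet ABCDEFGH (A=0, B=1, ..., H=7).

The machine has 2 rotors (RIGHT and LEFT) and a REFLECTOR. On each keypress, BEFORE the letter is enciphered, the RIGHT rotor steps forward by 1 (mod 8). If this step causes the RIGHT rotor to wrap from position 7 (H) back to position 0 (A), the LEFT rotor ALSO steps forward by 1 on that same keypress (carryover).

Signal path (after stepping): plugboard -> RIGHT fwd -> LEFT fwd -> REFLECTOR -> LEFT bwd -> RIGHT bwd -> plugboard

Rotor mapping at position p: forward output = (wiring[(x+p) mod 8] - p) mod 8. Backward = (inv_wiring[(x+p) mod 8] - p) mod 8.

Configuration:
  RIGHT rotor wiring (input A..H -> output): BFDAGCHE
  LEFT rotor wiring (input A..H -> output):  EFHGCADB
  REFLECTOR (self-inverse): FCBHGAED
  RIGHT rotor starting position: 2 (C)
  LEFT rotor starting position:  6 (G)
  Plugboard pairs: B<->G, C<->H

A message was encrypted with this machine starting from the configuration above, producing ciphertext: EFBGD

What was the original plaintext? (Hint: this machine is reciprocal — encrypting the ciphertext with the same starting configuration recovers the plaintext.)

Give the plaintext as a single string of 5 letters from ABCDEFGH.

Answer: GHCFF

Derivation:
Char 1 ('E'): step: R->3, L=6; E->plug->E->R->B->L->D->refl->H->L'->D->R'->B->plug->G
Char 2 ('F'): step: R->4, L=6; F->plug->F->R->B->L->D->refl->H->L'->D->R'->C->plug->H
Char 3 ('B'): step: R->5, L=6; B->plug->G->R->D->L->H->refl->D->L'->B->R'->H->plug->C
Char 4 ('G'): step: R->6, L=6; G->plug->B->R->G->L->E->refl->G->L'->C->R'->F->plug->F
Char 5 ('D'): step: R->7, L=6; D->plug->D->R->E->L->B->refl->C->L'->H->R'->F->plug->F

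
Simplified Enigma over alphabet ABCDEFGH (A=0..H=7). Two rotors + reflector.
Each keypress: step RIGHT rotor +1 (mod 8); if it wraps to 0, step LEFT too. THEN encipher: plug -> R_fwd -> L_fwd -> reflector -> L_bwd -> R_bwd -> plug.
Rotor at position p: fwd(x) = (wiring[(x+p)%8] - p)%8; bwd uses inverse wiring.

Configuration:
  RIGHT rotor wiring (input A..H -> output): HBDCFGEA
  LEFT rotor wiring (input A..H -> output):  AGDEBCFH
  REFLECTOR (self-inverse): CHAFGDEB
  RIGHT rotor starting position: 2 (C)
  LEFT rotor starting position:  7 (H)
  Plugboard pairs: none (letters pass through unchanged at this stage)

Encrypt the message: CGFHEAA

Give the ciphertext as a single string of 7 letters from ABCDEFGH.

Char 1 ('C'): step: R->3, L=7; C->plug->C->R->D->L->E->refl->G->L'->H->R'->A->plug->A
Char 2 ('G'): step: R->4, L=7; G->plug->G->R->H->L->G->refl->E->L'->D->R'->E->plug->E
Char 3 ('F'): step: R->5, L=7; F->plug->F->R->G->L->D->refl->F->L'->E->R'->E->plug->E
Char 4 ('H'): step: R->6, L=7; H->plug->H->R->A->L->A->refl->C->L'->F->R'->E->plug->E
Char 5 ('E'): step: R->7, L=7; E->plug->E->R->D->L->E->refl->G->L'->H->R'->G->plug->G
Char 6 ('A'): step: R->0, L->0 (L advanced); A->plug->A->R->H->L->H->refl->B->L'->E->R'->G->plug->G
Char 7 ('A'): step: R->1, L=0; A->plug->A->R->A->L->A->refl->C->L'->F->R'->E->plug->E

Answer: AEEEGGE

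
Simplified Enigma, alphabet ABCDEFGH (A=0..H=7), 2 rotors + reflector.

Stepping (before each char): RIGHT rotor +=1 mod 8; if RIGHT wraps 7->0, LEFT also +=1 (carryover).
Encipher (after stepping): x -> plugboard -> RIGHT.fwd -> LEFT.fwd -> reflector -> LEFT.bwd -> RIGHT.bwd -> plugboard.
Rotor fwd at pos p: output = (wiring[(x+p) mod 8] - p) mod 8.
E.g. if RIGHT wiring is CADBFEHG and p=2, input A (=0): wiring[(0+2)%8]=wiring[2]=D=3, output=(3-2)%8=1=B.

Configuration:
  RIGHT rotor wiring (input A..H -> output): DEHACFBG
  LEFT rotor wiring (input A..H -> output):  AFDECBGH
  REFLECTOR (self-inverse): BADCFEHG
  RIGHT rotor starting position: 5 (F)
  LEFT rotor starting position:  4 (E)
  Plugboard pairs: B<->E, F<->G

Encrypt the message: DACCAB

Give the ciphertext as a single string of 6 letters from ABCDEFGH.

Answer: ECDGEC

Derivation:
Char 1 ('D'): step: R->6, L=4; D->plug->D->R->G->L->H->refl->G->L'->A->R'->B->plug->E
Char 2 ('A'): step: R->7, L=4; A->plug->A->R->H->L->A->refl->B->L'->F->R'->C->plug->C
Char 3 ('C'): step: R->0, L->5 (L advanced); C->plug->C->R->H->L->F->refl->E->L'->A->R'->D->plug->D
Char 4 ('C'): step: R->1, L=5; C->plug->C->R->H->L->F->refl->E->L'->A->R'->F->plug->G
Char 5 ('A'): step: R->2, L=5; A->plug->A->R->F->L->G->refl->H->L'->G->R'->B->plug->E
Char 6 ('B'): step: R->3, L=5; B->plug->E->R->D->L->D->refl->C->L'->C->R'->C->plug->C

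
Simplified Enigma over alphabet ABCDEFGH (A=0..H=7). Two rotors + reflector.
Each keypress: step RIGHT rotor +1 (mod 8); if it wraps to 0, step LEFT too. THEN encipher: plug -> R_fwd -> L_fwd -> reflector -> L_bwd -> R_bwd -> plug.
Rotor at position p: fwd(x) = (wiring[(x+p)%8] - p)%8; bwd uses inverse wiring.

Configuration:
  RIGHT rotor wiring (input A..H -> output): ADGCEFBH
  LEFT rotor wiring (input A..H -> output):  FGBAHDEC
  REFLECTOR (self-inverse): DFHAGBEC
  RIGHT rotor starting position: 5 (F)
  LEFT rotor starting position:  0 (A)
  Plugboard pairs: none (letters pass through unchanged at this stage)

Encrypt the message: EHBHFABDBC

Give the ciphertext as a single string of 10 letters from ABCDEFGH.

Answer: CAHDHHCHDH

Derivation:
Char 1 ('E'): step: R->6, L=0; E->plug->E->R->A->L->F->refl->B->L'->C->R'->C->plug->C
Char 2 ('H'): step: R->7, L=0; H->plug->H->R->C->L->B->refl->F->L'->A->R'->A->plug->A
Char 3 ('B'): step: R->0, L->1 (L advanced); B->plug->B->R->D->L->G->refl->E->L'->H->R'->H->plug->H
Char 4 ('H'): step: R->1, L=1; H->plug->H->R->H->L->E->refl->G->L'->D->R'->D->plug->D
Char 5 ('F'): step: R->2, L=1; F->plug->F->R->F->L->D->refl->A->L'->B->R'->H->plug->H
Char 6 ('A'): step: R->3, L=1; A->plug->A->R->H->L->E->refl->G->L'->D->R'->H->plug->H
Char 7 ('B'): step: R->4, L=1; B->plug->B->R->B->L->A->refl->D->L'->F->R'->C->plug->C
Char 8 ('D'): step: R->5, L=1; D->plug->D->R->D->L->G->refl->E->L'->H->R'->H->plug->H
Char 9 ('B'): step: R->6, L=1; B->plug->B->R->B->L->A->refl->D->L'->F->R'->D->plug->D
Char 10 ('C'): step: R->7, L=1; C->plug->C->R->E->L->C->refl->H->L'->C->R'->H->plug->H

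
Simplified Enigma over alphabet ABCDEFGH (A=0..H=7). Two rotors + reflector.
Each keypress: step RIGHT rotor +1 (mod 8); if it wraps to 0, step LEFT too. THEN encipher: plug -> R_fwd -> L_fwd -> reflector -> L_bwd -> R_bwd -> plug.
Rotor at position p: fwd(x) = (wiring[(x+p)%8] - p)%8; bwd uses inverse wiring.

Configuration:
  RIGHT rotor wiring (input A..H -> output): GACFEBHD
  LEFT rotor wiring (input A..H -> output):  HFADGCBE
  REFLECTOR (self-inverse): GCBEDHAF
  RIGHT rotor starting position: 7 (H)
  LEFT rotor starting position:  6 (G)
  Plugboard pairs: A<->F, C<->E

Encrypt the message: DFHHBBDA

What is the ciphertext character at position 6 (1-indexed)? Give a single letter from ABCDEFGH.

Char 1 ('D'): step: R->0, L->7 (L advanced); D->plug->D->R->F->L->H->refl->F->L'->A->R'->B->plug->B
Char 2 ('F'): step: R->1, L=7; F->plug->A->R->H->L->C->refl->B->L'->D->R'->D->plug->D
Char 3 ('H'): step: R->2, L=7; H->plug->H->R->G->L->D->refl->E->L'->E->R'->G->plug->G
Char 4 ('H'): step: R->3, L=7; H->plug->H->R->H->L->C->refl->B->L'->D->R'->F->plug->A
Char 5 ('B'): step: R->4, L=7; B->plug->B->R->F->L->H->refl->F->L'->A->R'->A->plug->F
Char 6 ('B'): step: R->5, L=7; B->plug->B->R->C->L->G->refl->A->L'->B->R'->D->plug->D

D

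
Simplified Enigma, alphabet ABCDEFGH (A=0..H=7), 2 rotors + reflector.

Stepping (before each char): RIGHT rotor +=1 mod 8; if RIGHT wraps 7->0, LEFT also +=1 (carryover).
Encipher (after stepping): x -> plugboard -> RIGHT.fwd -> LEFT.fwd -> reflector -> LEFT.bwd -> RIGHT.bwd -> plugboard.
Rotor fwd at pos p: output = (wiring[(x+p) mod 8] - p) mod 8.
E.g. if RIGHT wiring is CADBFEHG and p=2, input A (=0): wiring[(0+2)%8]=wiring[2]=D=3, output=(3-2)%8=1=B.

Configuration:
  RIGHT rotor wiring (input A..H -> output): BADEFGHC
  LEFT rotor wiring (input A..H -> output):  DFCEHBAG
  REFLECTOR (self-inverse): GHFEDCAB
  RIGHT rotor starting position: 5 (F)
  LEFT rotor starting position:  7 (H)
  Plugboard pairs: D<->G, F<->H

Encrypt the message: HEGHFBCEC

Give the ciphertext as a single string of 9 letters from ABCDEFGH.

Char 1 ('H'): step: R->6, L=7; H->plug->F->R->G->L->C->refl->F->L'->E->R'->B->plug->B
Char 2 ('E'): step: R->7, L=7; E->plug->E->R->F->L->A->refl->G->L'->C->R'->B->plug->B
Char 3 ('G'): step: R->0, L->0 (L advanced); G->plug->D->R->E->L->H->refl->B->L'->F->R'->E->plug->E
Char 4 ('H'): step: R->1, L=0; H->plug->F->R->G->L->A->refl->G->L'->H->R'->A->plug->A
Char 5 ('F'): step: R->2, L=0; F->plug->H->R->G->L->A->refl->G->L'->H->R'->G->plug->D
Char 6 ('B'): step: R->3, L=0; B->plug->B->R->C->L->C->refl->F->L'->B->R'->A->plug->A
Char 7 ('C'): step: R->4, L=0; C->plug->C->R->D->L->E->refl->D->L'->A->R'->H->plug->F
Char 8 ('E'): step: R->5, L=0; E->plug->E->R->D->L->E->refl->D->L'->A->R'->H->plug->F
Char 9 ('C'): step: R->6, L=0; C->plug->C->R->D->L->E->refl->D->L'->A->R'->H->plug->F

Answer: BBEADAFFF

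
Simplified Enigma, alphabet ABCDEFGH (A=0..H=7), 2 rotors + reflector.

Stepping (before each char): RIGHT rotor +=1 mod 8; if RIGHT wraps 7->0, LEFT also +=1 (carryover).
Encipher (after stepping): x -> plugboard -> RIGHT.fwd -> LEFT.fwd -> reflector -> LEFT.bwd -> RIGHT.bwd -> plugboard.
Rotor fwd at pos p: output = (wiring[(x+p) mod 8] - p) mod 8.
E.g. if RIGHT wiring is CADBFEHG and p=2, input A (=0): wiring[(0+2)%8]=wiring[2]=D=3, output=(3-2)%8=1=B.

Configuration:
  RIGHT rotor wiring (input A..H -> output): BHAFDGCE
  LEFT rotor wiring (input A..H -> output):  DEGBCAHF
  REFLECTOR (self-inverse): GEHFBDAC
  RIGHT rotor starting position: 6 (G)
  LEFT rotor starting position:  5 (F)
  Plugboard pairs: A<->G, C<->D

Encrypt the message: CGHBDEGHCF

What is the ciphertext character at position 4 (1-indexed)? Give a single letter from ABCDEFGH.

Char 1 ('C'): step: R->7, L=5; C->plug->D->R->B->L->C->refl->H->L'->E->R'->F->plug->F
Char 2 ('G'): step: R->0, L->6 (L advanced); G->plug->A->R->B->L->H->refl->C->L'->H->R'->B->plug->B
Char 3 ('H'): step: R->1, L=6; H->plug->H->R->A->L->B->refl->E->L'->G->R'->A->plug->G
Char 4 ('B'): step: R->2, L=6; B->plug->B->R->D->L->G->refl->A->L'->E->R'->D->plug->C

C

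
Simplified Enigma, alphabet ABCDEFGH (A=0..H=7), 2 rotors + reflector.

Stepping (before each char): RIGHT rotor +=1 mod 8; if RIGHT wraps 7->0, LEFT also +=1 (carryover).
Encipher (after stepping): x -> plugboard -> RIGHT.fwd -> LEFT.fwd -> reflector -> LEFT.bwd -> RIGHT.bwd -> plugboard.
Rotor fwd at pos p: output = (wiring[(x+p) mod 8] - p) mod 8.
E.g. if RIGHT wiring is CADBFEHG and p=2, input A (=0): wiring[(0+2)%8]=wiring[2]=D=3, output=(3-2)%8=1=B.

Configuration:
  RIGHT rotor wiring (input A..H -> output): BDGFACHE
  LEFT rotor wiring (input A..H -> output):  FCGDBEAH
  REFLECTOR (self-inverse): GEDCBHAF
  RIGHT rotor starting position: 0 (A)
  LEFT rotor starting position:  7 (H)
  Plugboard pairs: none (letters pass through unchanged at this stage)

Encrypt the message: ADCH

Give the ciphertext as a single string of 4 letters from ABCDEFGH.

Answer: BHDD

Derivation:
Char 1 ('A'): step: R->1, L=7; A->plug->A->R->C->L->D->refl->C->L'->F->R'->B->plug->B
Char 2 ('D'): step: R->2, L=7; D->plug->D->R->A->L->A->refl->G->L'->B->R'->H->plug->H
Char 3 ('C'): step: R->3, L=7; C->plug->C->R->H->L->B->refl->E->L'->E->R'->D->plug->D
Char 4 ('H'): step: R->4, L=7; H->plug->H->R->B->L->G->refl->A->L'->A->R'->D->plug->D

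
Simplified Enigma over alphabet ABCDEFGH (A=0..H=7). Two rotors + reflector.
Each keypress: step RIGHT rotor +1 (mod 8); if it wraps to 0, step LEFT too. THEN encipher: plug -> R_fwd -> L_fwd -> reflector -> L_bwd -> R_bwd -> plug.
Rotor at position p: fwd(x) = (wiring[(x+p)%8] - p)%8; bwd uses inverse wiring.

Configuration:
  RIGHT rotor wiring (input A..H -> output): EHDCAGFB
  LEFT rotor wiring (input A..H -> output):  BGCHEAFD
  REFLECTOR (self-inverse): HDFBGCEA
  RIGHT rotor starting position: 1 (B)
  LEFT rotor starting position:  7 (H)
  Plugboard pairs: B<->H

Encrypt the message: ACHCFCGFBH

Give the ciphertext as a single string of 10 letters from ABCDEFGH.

Answer: BEAEGGCCEC

Derivation:
Char 1 ('A'): step: R->2, L=7; A->plug->A->R->B->L->C->refl->F->L'->F->R'->H->plug->B
Char 2 ('C'): step: R->3, L=7; C->plug->C->R->D->L->D->refl->B->L'->G->R'->E->plug->E
Char 3 ('H'): step: R->4, L=7; H->plug->B->R->C->L->H->refl->A->L'->E->R'->A->plug->A
Char 4 ('C'): step: R->5, L=7; C->plug->C->R->E->L->A->refl->H->L'->C->R'->E->plug->E
Char 5 ('F'): step: R->6, L=7; F->plug->F->R->E->L->A->refl->H->L'->C->R'->G->plug->G
Char 6 ('C'): step: R->7, L=7; C->plug->C->R->A->L->E->refl->G->L'->H->R'->G->plug->G
Char 7 ('G'): step: R->0, L->0 (L advanced); G->plug->G->R->F->L->A->refl->H->L'->D->R'->C->plug->C
Char 8 ('F'): step: R->1, L=0; F->plug->F->R->E->L->E->refl->G->L'->B->R'->C->plug->C
Char 9 ('B'): step: R->2, L=0; B->plug->H->R->F->L->A->refl->H->L'->D->R'->E->plug->E
Char 10 ('H'): step: R->3, L=0; H->plug->B->R->F->L->A->refl->H->L'->D->R'->C->plug->C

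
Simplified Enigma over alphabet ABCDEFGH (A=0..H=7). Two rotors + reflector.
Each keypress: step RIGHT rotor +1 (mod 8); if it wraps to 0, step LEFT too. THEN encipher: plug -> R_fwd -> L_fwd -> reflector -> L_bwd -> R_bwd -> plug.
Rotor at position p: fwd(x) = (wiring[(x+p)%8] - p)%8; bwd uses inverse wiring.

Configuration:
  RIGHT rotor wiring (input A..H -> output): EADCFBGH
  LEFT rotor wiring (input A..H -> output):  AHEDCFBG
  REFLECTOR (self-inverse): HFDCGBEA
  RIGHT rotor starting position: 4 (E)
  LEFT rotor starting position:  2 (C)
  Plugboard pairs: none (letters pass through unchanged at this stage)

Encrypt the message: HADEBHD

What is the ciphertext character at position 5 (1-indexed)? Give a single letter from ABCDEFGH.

Char 1 ('H'): step: R->5, L=2; H->plug->H->R->A->L->C->refl->D->L'->D->R'->E->plug->E
Char 2 ('A'): step: R->6, L=2; A->plug->A->R->A->L->C->refl->D->L'->D->R'->H->plug->H
Char 3 ('D'): step: R->7, L=2; D->plug->D->R->E->L->H->refl->A->L'->C->R'->G->plug->G
Char 4 ('E'): step: R->0, L->3 (L advanced); E->plug->E->R->F->L->F->refl->B->L'->H->R'->H->plug->H
Char 5 ('B'): step: R->1, L=3; B->plug->B->R->C->L->C->refl->D->L'->E->R'->D->plug->D

D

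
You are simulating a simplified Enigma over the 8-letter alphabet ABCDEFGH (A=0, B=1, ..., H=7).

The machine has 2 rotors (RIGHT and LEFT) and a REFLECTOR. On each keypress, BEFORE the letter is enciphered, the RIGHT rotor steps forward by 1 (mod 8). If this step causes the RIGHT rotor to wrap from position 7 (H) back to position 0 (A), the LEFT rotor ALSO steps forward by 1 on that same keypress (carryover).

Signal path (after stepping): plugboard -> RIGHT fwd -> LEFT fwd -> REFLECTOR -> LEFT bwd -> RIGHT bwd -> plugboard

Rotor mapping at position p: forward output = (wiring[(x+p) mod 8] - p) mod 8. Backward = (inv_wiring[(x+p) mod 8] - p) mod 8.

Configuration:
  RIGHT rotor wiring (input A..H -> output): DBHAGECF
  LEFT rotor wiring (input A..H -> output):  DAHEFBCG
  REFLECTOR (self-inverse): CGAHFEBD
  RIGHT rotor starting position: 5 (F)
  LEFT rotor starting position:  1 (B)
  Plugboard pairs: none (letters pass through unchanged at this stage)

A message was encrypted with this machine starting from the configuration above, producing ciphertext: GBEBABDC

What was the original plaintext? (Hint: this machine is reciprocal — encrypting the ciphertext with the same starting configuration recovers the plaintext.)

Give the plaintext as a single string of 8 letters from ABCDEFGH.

Answer: FFCCEEHB

Derivation:
Char 1 ('G'): step: R->6, L=1; G->plug->G->R->A->L->H->refl->D->L'->C->R'->F->plug->F
Char 2 ('B'): step: R->7, L=1; B->plug->B->R->E->L->A->refl->C->L'->H->R'->F->plug->F
Char 3 ('E'): step: R->0, L->2 (L advanced); E->plug->E->R->G->L->B->refl->G->L'->H->R'->C->plug->C
Char 4 ('B'): step: R->1, L=2; B->plug->B->R->G->L->B->refl->G->L'->H->R'->C->plug->C
Char 5 ('A'): step: R->2, L=2; A->plug->A->R->F->L->E->refl->F->L'->A->R'->E->plug->E
Char 6 ('B'): step: R->3, L=2; B->plug->B->R->D->L->H->refl->D->L'->C->R'->E->plug->E
Char 7 ('D'): step: R->4, L=2; D->plug->D->R->B->L->C->refl->A->L'->E->R'->H->plug->H
Char 8 ('C'): step: R->5, L=2; C->plug->C->R->A->L->F->refl->E->L'->F->R'->B->plug->B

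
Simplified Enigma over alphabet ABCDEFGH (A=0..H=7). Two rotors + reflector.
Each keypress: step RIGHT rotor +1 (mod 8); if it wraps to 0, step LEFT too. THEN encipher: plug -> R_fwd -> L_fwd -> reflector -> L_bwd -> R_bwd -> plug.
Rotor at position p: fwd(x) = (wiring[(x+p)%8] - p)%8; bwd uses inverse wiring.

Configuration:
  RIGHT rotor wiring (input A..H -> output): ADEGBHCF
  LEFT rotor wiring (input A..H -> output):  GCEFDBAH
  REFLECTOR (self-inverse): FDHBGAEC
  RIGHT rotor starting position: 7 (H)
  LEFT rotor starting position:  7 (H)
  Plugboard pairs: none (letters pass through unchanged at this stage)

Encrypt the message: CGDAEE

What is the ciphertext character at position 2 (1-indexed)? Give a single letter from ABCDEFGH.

Char 1 ('C'): step: R->0, L->0 (L advanced); C->plug->C->R->E->L->D->refl->B->L'->F->R'->H->plug->H
Char 2 ('G'): step: R->1, L=0; G->plug->G->R->E->L->D->refl->B->L'->F->R'->C->plug->C

C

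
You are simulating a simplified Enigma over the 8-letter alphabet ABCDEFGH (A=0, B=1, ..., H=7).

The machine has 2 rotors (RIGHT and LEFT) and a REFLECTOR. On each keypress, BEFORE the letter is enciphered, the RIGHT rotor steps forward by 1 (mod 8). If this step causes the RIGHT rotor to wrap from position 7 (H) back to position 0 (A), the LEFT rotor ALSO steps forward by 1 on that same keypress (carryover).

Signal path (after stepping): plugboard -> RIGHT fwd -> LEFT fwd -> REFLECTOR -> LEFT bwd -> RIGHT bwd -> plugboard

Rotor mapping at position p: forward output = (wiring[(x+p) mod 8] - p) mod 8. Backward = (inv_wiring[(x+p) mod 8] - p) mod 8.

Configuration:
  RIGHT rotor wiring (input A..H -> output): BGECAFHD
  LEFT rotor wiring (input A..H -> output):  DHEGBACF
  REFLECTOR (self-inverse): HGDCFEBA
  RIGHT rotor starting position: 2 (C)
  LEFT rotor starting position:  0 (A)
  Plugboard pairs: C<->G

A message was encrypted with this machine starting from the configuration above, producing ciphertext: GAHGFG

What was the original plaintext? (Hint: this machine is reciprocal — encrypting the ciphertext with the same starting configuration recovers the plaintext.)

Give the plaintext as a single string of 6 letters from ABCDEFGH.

Answer: AGDFDH

Derivation:
Char 1 ('G'): step: R->3, L=0; G->plug->C->R->C->L->E->refl->F->L'->H->R'->A->plug->A
Char 2 ('A'): step: R->4, L=0; A->plug->A->R->E->L->B->refl->G->L'->D->R'->C->plug->G
Char 3 ('H'): step: R->5, L=0; H->plug->H->R->D->L->G->refl->B->L'->E->R'->D->plug->D
Char 4 ('G'): step: R->6, L=0; G->plug->C->R->D->L->G->refl->B->L'->E->R'->F->plug->F
Char 5 ('F'): step: R->7, L=0; F->plug->F->R->B->L->H->refl->A->L'->F->R'->D->plug->D
Char 6 ('G'): step: R->0, L->1 (L advanced); G->plug->C->R->E->L->H->refl->A->L'->D->R'->H->plug->H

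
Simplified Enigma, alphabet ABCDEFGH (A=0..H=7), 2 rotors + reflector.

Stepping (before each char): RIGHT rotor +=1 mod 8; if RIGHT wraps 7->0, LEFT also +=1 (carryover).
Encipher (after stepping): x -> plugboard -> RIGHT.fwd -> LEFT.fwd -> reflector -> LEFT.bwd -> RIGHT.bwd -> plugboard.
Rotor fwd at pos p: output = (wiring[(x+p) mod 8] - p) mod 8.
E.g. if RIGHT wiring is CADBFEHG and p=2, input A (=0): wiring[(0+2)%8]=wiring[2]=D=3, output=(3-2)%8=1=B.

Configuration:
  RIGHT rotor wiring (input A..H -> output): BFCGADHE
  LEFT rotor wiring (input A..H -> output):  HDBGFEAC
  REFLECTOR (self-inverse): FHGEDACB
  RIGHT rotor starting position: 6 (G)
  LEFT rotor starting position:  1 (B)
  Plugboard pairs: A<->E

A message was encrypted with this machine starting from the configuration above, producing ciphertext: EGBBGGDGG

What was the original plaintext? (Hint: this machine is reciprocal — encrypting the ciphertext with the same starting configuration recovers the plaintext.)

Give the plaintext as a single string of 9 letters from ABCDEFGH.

Char 1 ('E'): step: R->7, L=1; E->plug->A->R->F->L->H->refl->B->L'->G->R'->C->plug->C
Char 2 ('G'): step: R->0, L->2 (L advanced); G->plug->G->R->H->L->B->refl->H->L'->A->R'->E->plug->A
Char 3 ('B'): step: R->1, L=2; B->plug->B->R->B->L->E->refl->D->L'->C->R'->E->plug->A
Char 4 ('B'): step: R->2, L=2; B->plug->B->R->E->L->G->refl->C->L'->D->R'->H->plug->H
Char 5 ('G'): step: R->3, L=2; G->plug->G->R->C->L->D->refl->E->L'->B->R'->E->plug->A
Char 6 ('G'): step: R->4, L=2; G->plug->G->R->G->L->F->refl->A->L'->F->R'->E->plug->A
Char 7 ('D'): step: R->5, L=2; D->plug->D->R->E->L->G->refl->C->L'->D->R'->H->plug->H
Char 8 ('G'): step: R->6, L=2; G->plug->G->R->C->L->D->refl->E->L'->B->R'->A->plug->E
Char 9 ('G'): step: R->7, L=2; G->plug->G->R->E->L->G->refl->C->L'->D->R'->D->plug->D

Answer: CAAHAAHED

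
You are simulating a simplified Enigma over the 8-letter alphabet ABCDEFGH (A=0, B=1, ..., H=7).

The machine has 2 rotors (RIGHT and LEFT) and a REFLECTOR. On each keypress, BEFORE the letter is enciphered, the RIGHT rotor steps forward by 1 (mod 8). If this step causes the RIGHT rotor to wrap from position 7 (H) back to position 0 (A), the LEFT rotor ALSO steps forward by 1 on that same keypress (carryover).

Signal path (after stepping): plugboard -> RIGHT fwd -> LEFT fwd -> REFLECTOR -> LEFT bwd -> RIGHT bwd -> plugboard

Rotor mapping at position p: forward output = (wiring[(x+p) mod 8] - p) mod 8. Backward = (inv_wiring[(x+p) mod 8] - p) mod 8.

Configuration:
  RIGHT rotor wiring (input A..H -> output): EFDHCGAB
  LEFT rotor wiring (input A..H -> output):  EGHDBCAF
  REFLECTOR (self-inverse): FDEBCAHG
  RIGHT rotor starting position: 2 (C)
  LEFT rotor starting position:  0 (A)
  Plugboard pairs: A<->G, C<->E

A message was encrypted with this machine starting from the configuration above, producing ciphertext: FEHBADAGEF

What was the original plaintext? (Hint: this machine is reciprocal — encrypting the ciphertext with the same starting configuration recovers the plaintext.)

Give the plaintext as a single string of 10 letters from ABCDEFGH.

Answer: AHCAEGHBHD

Derivation:
Char 1 ('F'): step: R->3, L=0; F->plug->F->R->B->L->G->refl->H->L'->C->R'->G->plug->A
Char 2 ('E'): step: R->4, L=0; E->plug->C->R->E->L->B->refl->D->L'->D->R'->H->plug->H
Char 3 ('H'): step: R->5, L=0; H->plug->H->R->F->L->C->refl->E->L'->A->R'->E->plug->C
Char 4 ('B'): step: R->6, L=0; B->plug->B->R->D->L->D->refl->B->L'->E->R'->G->plug->A
Char 5 ('A'): step: R->7, L=0; A->plug->G->R->H->L->F->refl->A->L'->G->R'->C->plug->E
Char 6 ('D'): step: R->0, L->1 (L advanced); D->plug->D->R->H->L->D->refl->B->L'->E->R'->A->plug->G
Char 7 ('A'): step: R->1, L=1; A->plug->G->R->A->L->F->refl->A->L'->D->R'->H->plug->H
Char 8 ('G'): step: R->2, L=1; G->plug->A->R->B->L->G->refl->H->L'->F->R'->B->plug->B
Char 9 ('E'): step: R->3, L=1; E->plug->C->R->D->L->A->refl->F->L'->A->R'->H->plug->H
Char 10 ('F'): step: R->4, L=1; F->plug->F->R->B->L->G->refl->H->L'->F->R'->D->plug->D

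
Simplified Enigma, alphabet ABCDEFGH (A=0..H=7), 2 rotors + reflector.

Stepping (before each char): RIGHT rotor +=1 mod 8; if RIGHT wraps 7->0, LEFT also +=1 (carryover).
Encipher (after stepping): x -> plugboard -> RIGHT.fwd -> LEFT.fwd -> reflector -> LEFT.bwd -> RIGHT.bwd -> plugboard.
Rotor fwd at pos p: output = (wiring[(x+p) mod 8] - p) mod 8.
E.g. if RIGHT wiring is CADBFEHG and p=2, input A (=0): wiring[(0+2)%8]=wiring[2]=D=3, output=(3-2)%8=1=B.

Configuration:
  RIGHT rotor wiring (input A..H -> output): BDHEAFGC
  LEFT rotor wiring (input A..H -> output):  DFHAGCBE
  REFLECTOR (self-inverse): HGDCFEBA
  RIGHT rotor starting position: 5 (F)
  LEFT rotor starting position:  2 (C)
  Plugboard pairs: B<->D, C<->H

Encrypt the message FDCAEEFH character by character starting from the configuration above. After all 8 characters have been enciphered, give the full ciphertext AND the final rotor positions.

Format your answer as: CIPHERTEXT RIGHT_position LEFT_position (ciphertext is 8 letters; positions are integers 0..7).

Char 1 ('F'): step: R->6, L=2; F->plug->F->R->G->L->B->refl->G->L'->B->R'->E->plug->E
Char 2 ('D'): step: R->7, L=2; D->plug->B->R->C->L->E->refl->F->L'->A->R'->D->plug->B
Char 3 ('C'): step: R->0, L->3 (L advanced); C->plug->H->R->C->L->H->refl->A->L'->F->R'->F->plug->F
Char 4 ('A'): step: R->1, L=3; A->plug->A->R->C->L->H->refl->A->L'->F->R'->F->plug->F
Char 5 ('E'): step: R->2, L=3; E->plug->E->R->E->L->B->refl->G->L'->D->R'->D->plug->B
Char 6 ('E'): step: R->3, L=3; E->plug->E->R->H->L->E->refl->F->L'->A->R'->G->plug->G
Char 7 ('F'): step: R->4, L=3; F->plug->F->R->H->L->E->refl->F->L'->A->R'->H->plug->C
Char 8 ('H'): step: R->5, L=3; H->plug->C->R->F->L->A->refl->H->L'->C->R'->F->plug->F
Final: ciphertext=EBFFBGCF, RIGHT=5, LEFT=3

Answer: EBFFBGCF 5 3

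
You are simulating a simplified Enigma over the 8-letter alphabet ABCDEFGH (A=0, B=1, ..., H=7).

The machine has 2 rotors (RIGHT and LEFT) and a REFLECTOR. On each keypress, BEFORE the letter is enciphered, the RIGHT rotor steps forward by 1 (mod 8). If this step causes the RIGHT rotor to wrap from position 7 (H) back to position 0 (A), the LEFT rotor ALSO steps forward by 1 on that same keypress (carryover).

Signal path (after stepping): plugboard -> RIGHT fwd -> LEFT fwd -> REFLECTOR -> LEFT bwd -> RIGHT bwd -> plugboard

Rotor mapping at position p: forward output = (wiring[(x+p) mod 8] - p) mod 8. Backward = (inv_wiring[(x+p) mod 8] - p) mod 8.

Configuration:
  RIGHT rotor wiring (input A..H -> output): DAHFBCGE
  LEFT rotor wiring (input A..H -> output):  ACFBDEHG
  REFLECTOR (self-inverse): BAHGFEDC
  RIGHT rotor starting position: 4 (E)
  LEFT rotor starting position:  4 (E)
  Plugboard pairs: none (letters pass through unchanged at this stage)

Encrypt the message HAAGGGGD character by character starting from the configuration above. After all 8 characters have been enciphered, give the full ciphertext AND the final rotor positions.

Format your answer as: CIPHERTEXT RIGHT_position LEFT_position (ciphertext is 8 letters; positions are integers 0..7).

Char 1 ('H'): step: R->5, L=4; H->plug->H->R->E->L->E->refl->F->L'->H->R'->C->plug->C
Char 2 ('A'): step: R->6, L=4; A->plug->A->R->A->L->H->refl->C->L'->D->R'->G->plug->G
Char 3 ('A'): step: R->7, L=4; A->plug->A->R->F->L->G->refl->D->L'->C->R'->F->plug->F
Char 4 ('G'): step: R->0, L->5 (L advanced); G->plug->G->R->G->L->E->refl->F->L'->E->R'->H->plug->H
Char 5 ('G'): step: R->1, L=5; G->plug->G->R->D->L->D->refl->G->L'->H->R'->A->plug->A
Char 6 ('G'): step: R->2, L=5; G->plug->G->R->B->L->C->refl->H->L'->A->R'->D->plug->D
Char 7 ('G'): step: R->3, L=5; G->plug->G->R->F->L->A->refl->B->L'->C->R'->A->plug->A
Char 8 ('D'): step: R->4, L=5; D->plug->D->R->A->L->H->refl->C->L'->B->R'->H->plug->H
Final: ciphertext=CGFHADAH, RIGHT=4, LEFT=5

Answer: CGFHADAH 4 5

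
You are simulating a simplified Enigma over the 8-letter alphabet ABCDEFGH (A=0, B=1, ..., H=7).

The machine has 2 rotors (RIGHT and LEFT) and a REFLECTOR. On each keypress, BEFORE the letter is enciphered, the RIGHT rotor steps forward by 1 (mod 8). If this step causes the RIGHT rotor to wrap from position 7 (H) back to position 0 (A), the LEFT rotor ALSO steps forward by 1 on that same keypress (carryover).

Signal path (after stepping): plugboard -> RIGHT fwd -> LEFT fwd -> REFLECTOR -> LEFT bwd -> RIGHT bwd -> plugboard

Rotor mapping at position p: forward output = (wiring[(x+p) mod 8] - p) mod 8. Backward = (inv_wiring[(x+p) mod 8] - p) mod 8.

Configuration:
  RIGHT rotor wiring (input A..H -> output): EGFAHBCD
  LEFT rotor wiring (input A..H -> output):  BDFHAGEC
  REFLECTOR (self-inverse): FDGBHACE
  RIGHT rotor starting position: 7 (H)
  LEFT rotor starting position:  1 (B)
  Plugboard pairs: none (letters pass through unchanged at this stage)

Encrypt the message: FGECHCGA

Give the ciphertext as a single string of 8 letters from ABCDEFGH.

Char 1 ('F'): step: R->0, L->2 (L advanced); F->plug->F->R->B->L->F->refl->A->L'->F->R'->C->plug->C
Char 2 ('G'): step: R->1, L=2; G->plug->G->R->C->L->G->refl->C->L'->E->R'->B->plug->B
Char 3 ('E'): step: R->2, L=2; E->plug->E->R->A->L->D->refl->B->L'->H->R'->D->plug->D
Char 4 ('C'): step: R->3, L=2; C->plug->C->R->G->L->H->refl->E->L'->D->R'->G->plug->G
Char 5 ('H'): step: R->4, L=2; H->plug->H->R->E->L->C->refl->G->L'->C->R'->F->plug->F
Char 6 ('C'): step: R->5, L=2; C->plug->C->R->G->L->H->refl->E->L'->D->R'->G->plug->G
Char 7 ('G'): step: R->6, L=2; G->plug->G->R->B->L->F->refl->A->L'->F->R'->B->plug->B
Char 8 ('A'): step: R->7, L=2; A->plug->A->R->E->L->C->refl->G->L'->C->R'->G->plug->G

Answer: CBDGFGBG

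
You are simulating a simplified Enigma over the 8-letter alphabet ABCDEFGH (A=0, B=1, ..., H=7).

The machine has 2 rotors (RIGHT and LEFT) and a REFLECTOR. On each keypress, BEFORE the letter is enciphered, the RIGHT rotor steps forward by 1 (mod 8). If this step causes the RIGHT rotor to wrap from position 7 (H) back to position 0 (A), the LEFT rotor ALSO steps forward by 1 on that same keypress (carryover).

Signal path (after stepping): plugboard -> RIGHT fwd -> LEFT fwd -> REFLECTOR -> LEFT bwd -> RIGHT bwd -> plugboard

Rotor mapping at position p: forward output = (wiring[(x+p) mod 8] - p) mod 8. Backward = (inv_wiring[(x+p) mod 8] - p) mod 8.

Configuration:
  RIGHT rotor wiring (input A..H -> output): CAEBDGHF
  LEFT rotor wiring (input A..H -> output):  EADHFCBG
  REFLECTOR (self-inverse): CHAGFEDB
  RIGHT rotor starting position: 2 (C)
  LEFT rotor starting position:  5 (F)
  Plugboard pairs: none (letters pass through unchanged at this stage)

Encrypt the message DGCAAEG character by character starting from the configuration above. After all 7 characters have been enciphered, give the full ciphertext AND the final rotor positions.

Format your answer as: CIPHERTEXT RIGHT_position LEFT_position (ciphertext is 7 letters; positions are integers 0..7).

Answer: GDAHGDA 1 6

Derivation:
Char 1 ('D'): step: R->3, L=5; D->plug->D->R->E->L->D->refl->G->L'->F->R'->G->plug->G
Char 2 ('G'): step: R->4, L=5; G->plug->G->R->A->L->F->refl->E->L'->B->R'->D->plug->D
Char 3 ('C'): step: R->5, L=5; C->plug->C->R->A->L->F->refl->E->L'->B->R'->A->plug->A
Char 4 ('A'): step: R->6, L=5; A->plug->A->R->B->L->E->refl->F->L'->A->R'->H->plug->H
Char 5 ('A'): step: R->7, L=5; A->plug->A->R->G->L->C->refl->A->L'->H->R'->G->plug->G
Char 6 ('E'): step: R->0, L->6 (L advanced); E->plug->E->R->D->L->C->refl->A->L'->B->R'->D->plug->D
Char 7 ('G'): step: R->1, L=6; G->plug->G->R->E->L->F->refl->E->L'->H->R'->A->plug->A
Final: ciphertext=GDAHGDA, RIGHT=1, LEFT=6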